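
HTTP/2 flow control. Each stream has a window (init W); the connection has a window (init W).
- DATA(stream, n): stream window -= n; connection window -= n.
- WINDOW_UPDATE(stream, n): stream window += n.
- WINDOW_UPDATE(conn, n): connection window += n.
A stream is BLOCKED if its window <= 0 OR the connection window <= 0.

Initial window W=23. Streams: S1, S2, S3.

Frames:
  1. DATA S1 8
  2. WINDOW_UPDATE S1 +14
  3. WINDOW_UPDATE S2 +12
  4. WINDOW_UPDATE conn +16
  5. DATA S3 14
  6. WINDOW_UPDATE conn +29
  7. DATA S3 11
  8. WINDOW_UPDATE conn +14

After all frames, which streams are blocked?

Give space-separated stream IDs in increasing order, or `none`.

Op 1: conn=15 S1=15 S2=23 S3=23 blocked=[]
Op 2: conn=15 S1=29 S2=23 S3=23 blocked=[]
Op 3: conn=15 S1=29 S2=35 S3=23 blocked=[]
Op 4: conn=31 S1=29 S2=35 S3=23 blocked=[]
Op 5: conn=17 S1=29 S2=35 S3=9 blocked=[]
Op 6: conn=46 S1=29 S2=35 S3=9 blocked=[]
Op 7: conn=35 S1=29 S2=35 S3=-2 blocked=[3]
Op 8: conn=49 S1=29 S2=35 S3=-2 blocked=[3]

Answer: S3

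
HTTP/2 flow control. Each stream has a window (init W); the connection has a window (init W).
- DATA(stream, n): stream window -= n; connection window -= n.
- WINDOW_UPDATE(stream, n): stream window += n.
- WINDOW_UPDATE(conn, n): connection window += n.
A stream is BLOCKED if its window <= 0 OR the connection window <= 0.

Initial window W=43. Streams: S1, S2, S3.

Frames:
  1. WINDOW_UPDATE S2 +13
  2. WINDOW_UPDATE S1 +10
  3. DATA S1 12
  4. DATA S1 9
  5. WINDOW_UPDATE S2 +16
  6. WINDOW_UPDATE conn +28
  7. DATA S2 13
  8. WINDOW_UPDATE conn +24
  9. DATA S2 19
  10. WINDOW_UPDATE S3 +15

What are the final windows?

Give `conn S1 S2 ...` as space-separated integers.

Op 1: conn=43 S1=43 S2=56 S3=43 blocked=[]
Op 2: conn=43 S1=53 S2=56 S3=43 blocked=[]
Op 3: conn=31 S1=41 S2=56 S3=43 blocked=[]
Op 4: conn=22 S1=32 S2=56 S3=43 blocked=[]
Op 5: conn=22 S1=32 S2=72 S3=43 blocked=[]
Op 6: conn=50 S1=32 S2=72 S3=43 blocked=[]
Op 7: conn=37 S1=32 S2=59 S3=43 blocked=[]
Op 8: conn=61 S1=32 S2=59 S3=43 blocked=[]
Op 9: conn=42 S1=32 S2=40 S3=43 blocked=[]
Op 10: conn=42 S1=32 S2=40 S3=58 blocked=[]

Answer: 42 32 40 58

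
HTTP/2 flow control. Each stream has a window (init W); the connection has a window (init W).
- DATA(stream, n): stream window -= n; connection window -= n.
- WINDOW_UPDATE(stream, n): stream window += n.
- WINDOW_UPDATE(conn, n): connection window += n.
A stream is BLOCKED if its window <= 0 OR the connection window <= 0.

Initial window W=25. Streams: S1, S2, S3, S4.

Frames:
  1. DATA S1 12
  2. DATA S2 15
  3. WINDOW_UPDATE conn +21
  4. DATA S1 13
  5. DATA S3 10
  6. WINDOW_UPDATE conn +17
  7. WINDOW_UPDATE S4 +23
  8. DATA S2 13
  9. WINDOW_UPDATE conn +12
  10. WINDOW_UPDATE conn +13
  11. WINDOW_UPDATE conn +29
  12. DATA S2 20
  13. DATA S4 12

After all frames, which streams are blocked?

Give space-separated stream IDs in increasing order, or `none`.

Op 1: conn=13 S1=13 S2=25 S3=25 S4=25 blocked=[]
Op 2: conn=-2 S1=13 S2=10 S3=25 S4=25 blocked=[1, 2, 3, 4]
Op 3: conn=19 S1=13 S2=10 S3=25 S4=25 blocked=[]
Op 4: conn=6 S1=0 S2=10 S3=25 S4=25 blocked=[1]
Op 5: conn=-4 S1=0 S2=10 S3=15 S4=25 blocked=[1, 2, 3, 4]
Op 6: conn=13 S1=0 S2=10 S3=15 S4=25 blocked=[1]
Op 7: conn=13 S1=0 S2=10 S3=15 S4=48 blocked=[1]
Op 8: conn=0 S1=0 S2=-3 S3=15 S4=48 blocked=[1, 2, 3, 4]
Op 9: conn=12 S1=0 S2=-3 S3=15 S4=48 blocked=[1, 2]
Op 10: conn=25 S1=0 S2=-3 S3=15 S4=48 blocked=[1, 2]
Op 11: conn=54 S1=0 S2=-3 S3=15 S4=48 blocked=[1, 2]
Op 12: conn=34 S1=0 S2=-23 S3=15 S4=48 blocked=[1, 2]
Op 13: conn=22 S1=0 S2=-23 S3=15 S4=36 blocked=[1, 2]

Answer: S1 S2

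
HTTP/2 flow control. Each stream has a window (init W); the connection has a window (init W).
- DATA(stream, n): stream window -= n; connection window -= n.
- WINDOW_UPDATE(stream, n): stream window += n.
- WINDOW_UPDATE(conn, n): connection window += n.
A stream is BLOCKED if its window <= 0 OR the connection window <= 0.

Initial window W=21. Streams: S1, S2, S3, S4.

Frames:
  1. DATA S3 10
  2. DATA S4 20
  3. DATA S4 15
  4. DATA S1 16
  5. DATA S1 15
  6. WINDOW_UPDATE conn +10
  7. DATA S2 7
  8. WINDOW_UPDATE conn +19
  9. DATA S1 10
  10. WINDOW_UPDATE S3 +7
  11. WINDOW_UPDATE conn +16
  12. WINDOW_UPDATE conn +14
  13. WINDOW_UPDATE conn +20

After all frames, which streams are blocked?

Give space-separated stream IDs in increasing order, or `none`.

Answer: S1 S4

Derivation:
Op 1: conn=11 S1=21 S2=21 S3=11 S4=21 blocked=[]
Op 2: conn=-9 S1=21 S2=21 S3=11 S4=1 blocked=[1, 2, 3, 4]
Op 3: conn=-24 S1=21 S2=21 S3=11 S4=-14 blocked=[1, 2, 3, 4]
Op 4: conn=-40 S1=5 S2=21 S3=11 S4=-14 blocked=[1, 2, 3, 4]
Op 5: conn=-55 S1=-10 S2=21 S3=11 S4=-14 blocked=[1, 2, 3, 4]
Op 6: conn=-45 S1=-10 S2=21 S3=11 S4=-14 blocked=[1, 2, 3, 4]
Op 7: conn=-52 S1=-10 S2=14 S3=11 S4=-14 blocked=[1, 2, 3, 4]
Op 8: conn=-33 S1=-10 S2=14 S3=11 S4=-14 blocked=[1, 2, 3, 4]
Op 9: conn=-43 S1=-20 S2=14 S3=11 S4=-14 blocked=[1, 2, 3, 4]
Op 10: conn=-43 S1=-20 S2=14 S3=18 S4=-14 blocked=[1, 2, 3, 4]
Op 11: conn=-27 S1=-20 S2=14 S3=18 S4=-14 blocked=[1, 2, 3, 4]
Op 12: conn=-13 S1=-20 S2=14 S3=18 S4=-14 blocked=[1, 2, 3, 4]
Op 13: conn=7 S1=-20 S2=14 S3=18 S4=-14 blocked=[1, 4]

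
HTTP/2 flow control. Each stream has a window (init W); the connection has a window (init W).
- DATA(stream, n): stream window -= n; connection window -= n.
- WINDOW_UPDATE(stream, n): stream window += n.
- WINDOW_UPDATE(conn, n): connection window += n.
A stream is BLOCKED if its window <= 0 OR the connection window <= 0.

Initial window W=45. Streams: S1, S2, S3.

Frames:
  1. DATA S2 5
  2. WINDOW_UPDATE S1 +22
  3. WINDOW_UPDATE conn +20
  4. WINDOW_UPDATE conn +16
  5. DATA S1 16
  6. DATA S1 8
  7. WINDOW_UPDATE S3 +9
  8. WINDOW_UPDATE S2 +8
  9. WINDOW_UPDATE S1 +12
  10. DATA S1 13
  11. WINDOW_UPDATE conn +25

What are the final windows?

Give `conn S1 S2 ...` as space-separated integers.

Answer: 64 42 48 54

Derivation:
Op 1: conn=40 S1=45 S2=40 S3=45 blocked=[]
Op 2: conn=40 S1=67 S2=40 S3=45 blocked=[]
Op 3: conn=60 S1=67 S2=40 S3=45 blocked=[]
Op 4: conn=76 S1=67 S2=40 S3=45 blocked=[]
Op 5: conn=60 S1=51 S2=40 S3=45 blocked=[]
Op 6: conn=52 S1=43 S2=40 S3=45 blocked=[]
Op 7: conn=52 S1=43 S2=40 S3=54 blocked=[]
Op 8: conn=52 S1=43 S2=48 S3=54 blocked=[]
Op 9: conn=52 S1=55 S2=48 S3=54 blocked=[]
Op 10: conn=39 S1=42 S2=48 S3=54 blocked=[]
Op 11: conn=64 S1=42 S2=48 S3=54 blocked=[]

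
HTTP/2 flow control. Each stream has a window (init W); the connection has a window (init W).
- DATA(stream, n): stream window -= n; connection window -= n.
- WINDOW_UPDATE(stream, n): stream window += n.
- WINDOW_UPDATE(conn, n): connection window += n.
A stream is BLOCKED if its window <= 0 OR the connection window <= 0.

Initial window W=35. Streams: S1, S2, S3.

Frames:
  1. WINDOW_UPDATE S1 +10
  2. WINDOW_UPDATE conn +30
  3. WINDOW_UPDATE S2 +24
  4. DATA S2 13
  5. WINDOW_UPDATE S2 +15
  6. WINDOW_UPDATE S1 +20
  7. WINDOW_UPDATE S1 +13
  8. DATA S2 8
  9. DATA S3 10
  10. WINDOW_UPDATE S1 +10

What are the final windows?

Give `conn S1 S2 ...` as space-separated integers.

Answer: 34 88 53 25

Derivation:
Op 1: conn=35 S1=45 S2=35 S3=35 blocked=[]
Op 2: conn=65 S1=45 S2=35 S3=35 blocked=[]
Op 3: conn=65 S1=45 S2=59 S3=35 blocked=[]
Op 4: conn=52 S1=45 S2=46 S3=35 blocked=[]
Op 5: conn=52 S1=45 S2=61 S3=35 blocked=[]
Op 6: conn=52 S1=65 S2=61 S3=35 blocked=[]
Op 7: conn=52 S1=78 S2=61 S3=35 blocked=[]
Op 8: conn=44 S1=78 S2=53 S3=35 blocked=[]
Op 9: conn=34 S1=78 S2=53 S3=25 blocked=[]
Op 10: conn=34 S1=88 S2=53 S3=25 blocked=[]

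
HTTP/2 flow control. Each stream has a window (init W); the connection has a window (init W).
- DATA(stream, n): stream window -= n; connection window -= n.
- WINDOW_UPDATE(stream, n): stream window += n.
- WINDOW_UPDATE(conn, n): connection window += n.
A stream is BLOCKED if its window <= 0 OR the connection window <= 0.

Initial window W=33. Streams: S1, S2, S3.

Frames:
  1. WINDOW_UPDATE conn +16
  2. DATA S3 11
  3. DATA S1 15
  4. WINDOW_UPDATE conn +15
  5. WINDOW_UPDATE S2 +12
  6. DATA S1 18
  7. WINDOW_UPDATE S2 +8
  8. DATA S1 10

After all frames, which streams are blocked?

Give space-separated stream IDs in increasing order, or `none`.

Answer: S1

Derivation:
Op 1: conn=49 S1=33 S2=33 S3=33 blocked=[]
Op 2: conn=38 S1=33 S2=33 S3=22 blocked=[]
Op 3: conn=23 S1=18 S2=33 S3=22 blocked=[]
Op 4: conn=38 S1=18 S2=33 S3=22 blocked=[]
Op 5: conn=38 S1=18 S2=45 S3=22 blocked=[]
Op 6: conn=20 S1=0 S2=45 S3=22 blocked=[1]
Op 7: conn=20 S1=0 S2=53 S3=22 blocked=[1]
Op 8: conn=10 S1=-10 S2=53 S3=22 blocked=[1]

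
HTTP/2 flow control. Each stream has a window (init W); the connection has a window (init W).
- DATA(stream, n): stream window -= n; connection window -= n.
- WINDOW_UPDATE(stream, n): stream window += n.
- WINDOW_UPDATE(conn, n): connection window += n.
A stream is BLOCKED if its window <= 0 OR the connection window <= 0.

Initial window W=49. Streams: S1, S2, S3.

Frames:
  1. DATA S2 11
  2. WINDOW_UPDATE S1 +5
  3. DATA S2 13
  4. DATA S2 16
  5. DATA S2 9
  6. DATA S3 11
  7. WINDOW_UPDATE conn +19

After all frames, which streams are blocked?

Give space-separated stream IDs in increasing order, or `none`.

Op 1: conn=38 S1=49 S2=38 S3=49 blocked=[]
Op 2: conn=38 S1=54 S2=38 S3=49 blocked=[]
Op 3: conn=25 S1=54 S2=25 S3=49 blocked=[]
Op 4: conn=9 S1=54 S2=9 S3=49 blocked=[]
Op 5: conn=0 S1=54 S2=0 S3=49 blocked=[1, 2, 3]
Op 6: conn=-11 S1=54 S2=0 S3=38 blocked=[1, 2, 3]
Op 7: conn=8 S1=54 S2=0 S3=38 blocked=[2]

Answer: S2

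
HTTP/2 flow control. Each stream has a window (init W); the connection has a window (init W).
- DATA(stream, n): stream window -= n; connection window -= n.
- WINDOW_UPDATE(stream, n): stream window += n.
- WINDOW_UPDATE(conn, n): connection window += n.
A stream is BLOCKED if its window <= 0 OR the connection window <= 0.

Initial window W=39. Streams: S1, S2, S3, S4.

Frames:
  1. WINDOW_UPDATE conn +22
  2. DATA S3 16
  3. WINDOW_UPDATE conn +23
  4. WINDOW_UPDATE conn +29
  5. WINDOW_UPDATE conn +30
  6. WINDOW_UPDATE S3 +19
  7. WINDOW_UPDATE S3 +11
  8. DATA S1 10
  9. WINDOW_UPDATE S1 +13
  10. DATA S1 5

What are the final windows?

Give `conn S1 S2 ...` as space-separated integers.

Op 1: conn=61 S1=39 S2=39 S3=39 S4=39 blocked=[]
Op 2: conn=45 S1=39 S2=39 S3=23 S4=39 blocked=[]
Op 3: conn=68 S1=39 S2=39 S3=23 S4=39 blocked=[]
Op 4: conn=97 S1=39 S2=39 S3=23 S4=39 blocked=[]
Op 5: conn=127 S1=39 S2=39 S3=23 S4=39 blocked=[]
Op 6: conn=127 S1=39 S2=39 S3=42 S4=39 blocked=[]
Op 7: conn=127 S1=39 S2=39 S3=53 S4=39 blocked=[]
Op 8: conn=117 S1=29 S2=39 S3=53 S4=39 blocked=[]
Op 9: conn=117 S1=42 S2=39 S3=53 S4=39 blocked=[]
Op 10: conn=112 S1=37 S2=39 S3=53 S4=39 blocked=[]

Answer: 112 37 39 53 39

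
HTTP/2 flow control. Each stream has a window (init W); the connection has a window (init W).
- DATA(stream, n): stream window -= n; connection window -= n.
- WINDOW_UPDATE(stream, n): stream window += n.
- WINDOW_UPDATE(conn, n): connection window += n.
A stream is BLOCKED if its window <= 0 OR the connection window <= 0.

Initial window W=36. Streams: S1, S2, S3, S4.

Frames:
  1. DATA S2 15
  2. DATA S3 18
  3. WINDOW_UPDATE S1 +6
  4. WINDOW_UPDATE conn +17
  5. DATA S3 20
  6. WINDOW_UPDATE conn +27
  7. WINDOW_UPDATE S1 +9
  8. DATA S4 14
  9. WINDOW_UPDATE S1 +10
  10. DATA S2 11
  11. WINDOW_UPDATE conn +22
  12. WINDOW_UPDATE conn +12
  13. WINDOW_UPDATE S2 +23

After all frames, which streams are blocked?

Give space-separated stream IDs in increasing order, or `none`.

Op 1: conn=21 S1=36 S2=21 S3=36 S4=36 blocked=[]
Op 2: conn=3 S1=36 S2=21 S3=18 S4=36 blocked=[]
Op 3: conn=3 S1=42 S2=21 S3=18 S4=36 blocked=[]
Op 4: conn=20 S1=42 S2=21 S3=18 S4=36 blocked=[]
Op 5: conn=0 S1=42 S2=21 S3=-2 S4=36 blocked=[1, 2, 3, 4]
Op 6: conn=27 S1=42 S2=21 S3=-2 S4=36 blocked=[3]
Op 7: conn=27 S1=51 S2=21 S3=-2 S4=36 blocked=[3]
Op 8: conn=13 S1=51 S2=21 S3=-2 S4=22 blocked=[3]
Op 9: conn=13 S1=61 S2=21 S3=-2 S4=22 blocked=[3]
Op 10: conn=2 S1=61 S2=10 S3=-2 S4=22 blocked=[3]
Op 11: conn=24 S1=61 S2=10 S3=-2 S4=22 blocked=[3]
Op 12: conn=36 S1=61 S2=10 S3=-2 S4=22 blocked=[3]
Op 13: conn=36 S1=61 S2=33 S3=-2 S4=22 blocked=[3]

Answer: S3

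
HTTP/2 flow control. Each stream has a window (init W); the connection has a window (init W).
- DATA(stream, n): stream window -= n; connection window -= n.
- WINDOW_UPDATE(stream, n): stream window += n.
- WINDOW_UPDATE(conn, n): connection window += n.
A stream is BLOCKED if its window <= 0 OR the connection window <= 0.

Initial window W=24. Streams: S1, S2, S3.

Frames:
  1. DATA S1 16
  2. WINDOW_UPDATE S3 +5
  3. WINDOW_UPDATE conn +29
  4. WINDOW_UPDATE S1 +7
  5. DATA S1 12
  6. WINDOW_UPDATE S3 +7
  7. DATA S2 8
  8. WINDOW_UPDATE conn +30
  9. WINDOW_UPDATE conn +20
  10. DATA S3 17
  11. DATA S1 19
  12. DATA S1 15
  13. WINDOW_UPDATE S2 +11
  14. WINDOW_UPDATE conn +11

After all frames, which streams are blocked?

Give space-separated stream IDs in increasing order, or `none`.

Op 1: conn=8 S1=8 S2=24 S3=24 blocked=[]
Op 2: conn=8 S1=8 S2=24 S3=29 blocked=[]
Op 3: conn=37 S1=8 S2=24 S3=29 blocked=[]
Op 4: conn=37 S1=15 S2=24 S3=29 blocked=[]
Op 5: conn=25 S1=3 S2=24 S3=29 blocked=[]
Op 6: conn=25 S1=3 S2=24 S3=36 blocked=[]
Op 7: conn=17 S1=3 S2=16 S3=36 blocked=[]
Op 8: conn=47 S1=3 S2=16 S3=36 blocked=[]
Op 9: conn=67 S1=3 S2=16 S3=36 blocked=[]
Op 10: conn=50 S1=3 S2=16 S3=19 blocked=[]
Op 11: conn=31 S1=-16 S2=16 S3=19 blocked=[1]
Op 12: conn=16 S1=-31 S2=16 S3=19 blocked=[1]
Op 13: conn=16 S1=-31 S2=27 S3=19 blocked=[1]
Op 14: conn=27 S1=-31 S2=27 S3=19 blocked=[1]

Answer: S1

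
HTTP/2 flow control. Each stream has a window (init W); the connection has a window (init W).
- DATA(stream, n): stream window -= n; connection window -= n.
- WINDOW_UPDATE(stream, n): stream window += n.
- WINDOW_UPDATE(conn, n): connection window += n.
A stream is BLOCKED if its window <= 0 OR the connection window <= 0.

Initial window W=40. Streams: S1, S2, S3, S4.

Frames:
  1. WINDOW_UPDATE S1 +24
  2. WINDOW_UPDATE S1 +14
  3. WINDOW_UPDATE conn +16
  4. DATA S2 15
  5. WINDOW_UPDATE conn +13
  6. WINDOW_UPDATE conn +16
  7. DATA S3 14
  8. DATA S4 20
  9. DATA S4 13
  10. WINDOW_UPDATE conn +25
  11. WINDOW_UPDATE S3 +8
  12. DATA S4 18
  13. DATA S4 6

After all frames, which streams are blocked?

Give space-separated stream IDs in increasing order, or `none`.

Answer: S4

Derivation:
Op 1: conn=40 S1=64 S2=40 S3=40 S4=40 blocked=[]
Op 2: conn=40 S1=78 S2=40 S3=40 S4=40 blocked=[]
Op 3: conn=56 S1=78 S2=40 S3=40 S4=40 blocked=[]
Op 4: conn=41 S1=78 S2=25 S3=40 S4=40 blocked=[]
Op 5: conn=54 S1=78 S2=25 S3=40 S4=40 blocked=[]
Op 6: conn=70 S1=78 S2=25 S3=40 S4=40 blocked=[]
Op 7: conn=56 S1=78 S2=25 S3=26 S4=40 blocked=[]
Op 8: conn=36 S1=78 S2=25 S3=26 S4=20 blocked=[]
Op 9: conn=23 S1=78 S2=25 S3=26 S4=7 blocked=[]
Op 10: conn=48 S1=78 S2=25 S3=26 S4=7 blocked=[]
Op 11: conn=48 S1=78 S2=25 S3=34 S4=7 blocked=[]
Op 12: conn=30 S1=78 S2=25 S3=34 S4=-11 blocked=[4]
Op 13: conn=24 S1=78 S2=25 S3=34 S4=-17 blocked=[4]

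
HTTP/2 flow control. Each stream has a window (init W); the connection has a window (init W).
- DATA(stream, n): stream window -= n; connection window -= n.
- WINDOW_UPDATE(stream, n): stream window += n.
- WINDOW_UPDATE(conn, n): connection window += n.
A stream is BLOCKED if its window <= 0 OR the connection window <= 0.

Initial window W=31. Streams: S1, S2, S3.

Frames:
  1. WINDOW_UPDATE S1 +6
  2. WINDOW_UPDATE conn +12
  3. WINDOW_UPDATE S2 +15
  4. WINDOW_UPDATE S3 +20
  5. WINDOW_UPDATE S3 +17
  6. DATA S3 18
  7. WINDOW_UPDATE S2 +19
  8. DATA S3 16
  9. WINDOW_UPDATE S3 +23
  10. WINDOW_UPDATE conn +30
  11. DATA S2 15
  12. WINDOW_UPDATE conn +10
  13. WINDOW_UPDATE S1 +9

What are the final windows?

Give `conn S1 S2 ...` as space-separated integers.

Answer: 34 46 50 57

Derivation:
Op 1: conn=31 S1=37 S2=31 S3=31 blocked=[]
Op 2: conn=43 S1=37 S2=31 S3=31 blocked=[]
Op 3: conn=43 S1=37 S2=46 S3=31 blocked=[]
Op 4: conn=43 S1=37 S2=46 S3=51 blocked=[]
Op 5: conn=43 S1=37 S2=46 S3=68 blocked=[]
Op 6: conn=25 S1=37 S2=46 S3=50 blocked=[]
Op 7: conn=25 S1=37 S2=65 S3=50 blocked=[]
Op 8: conn=9 S1=37 S2=65 S3=34 blocked=[]
Op 9: conn=9 S1=37 S2=65 S3=57 blocked=[]
Op 10: conn=39 S1=37 S2=65 S3=57 blocked=[]
Op 11: conn=24 S1=37 S2=50 S3=57 blocked=[]
Op 12: conn=34 S1=37 S2=50 S3=57 blocked=[]
Op 13: conn=34 S1=46 S2=50 S3=57 blocked=[]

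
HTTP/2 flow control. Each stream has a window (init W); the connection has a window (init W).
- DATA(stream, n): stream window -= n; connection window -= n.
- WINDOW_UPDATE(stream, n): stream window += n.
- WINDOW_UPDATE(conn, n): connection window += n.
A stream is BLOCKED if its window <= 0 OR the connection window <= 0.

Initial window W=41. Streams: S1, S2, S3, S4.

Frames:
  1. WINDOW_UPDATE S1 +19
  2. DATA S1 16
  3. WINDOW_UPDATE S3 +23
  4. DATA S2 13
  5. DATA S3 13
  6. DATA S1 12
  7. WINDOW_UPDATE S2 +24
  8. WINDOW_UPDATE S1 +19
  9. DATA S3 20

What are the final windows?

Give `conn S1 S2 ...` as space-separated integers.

Answer: -33 51 52 31 41

Derivation:
Op 1: conn=41 S1=60 S2=41 S3=41 S4=41 blocked=[]
Op 2: conn=25 S1=44 S2=41 S3=41 S4=41 blocked=[]
Op 3: conn=25 S1=44 S2=41 S3=64 S4=41 blocked=[]
Op 4: conn=12 S1=44 S2=28 S3=64 S4=41 blocked=[]
Op 5: conn=-1 S1=44 S2=28 S3=51 S4=41 blocked=[1, 2, 3, 4]
Op 6: conn=-13 S1=32 S2=28 S3=51 S4=41 blocked=[1, 2, 3, 4]
Op 7: conn=-13 S1=32 S2=52 S3=51 S4=41 blocked=[1, 2, 3, 4]
Op 8: conn=-13 S1=51 S2=52 S3=51 S4=41 blocked=[1, 2, 3, 4]
Op 9: conn=-33 S1=51 S2=52 S3=31 S4=41 blocked=[1, 2, 3, 4]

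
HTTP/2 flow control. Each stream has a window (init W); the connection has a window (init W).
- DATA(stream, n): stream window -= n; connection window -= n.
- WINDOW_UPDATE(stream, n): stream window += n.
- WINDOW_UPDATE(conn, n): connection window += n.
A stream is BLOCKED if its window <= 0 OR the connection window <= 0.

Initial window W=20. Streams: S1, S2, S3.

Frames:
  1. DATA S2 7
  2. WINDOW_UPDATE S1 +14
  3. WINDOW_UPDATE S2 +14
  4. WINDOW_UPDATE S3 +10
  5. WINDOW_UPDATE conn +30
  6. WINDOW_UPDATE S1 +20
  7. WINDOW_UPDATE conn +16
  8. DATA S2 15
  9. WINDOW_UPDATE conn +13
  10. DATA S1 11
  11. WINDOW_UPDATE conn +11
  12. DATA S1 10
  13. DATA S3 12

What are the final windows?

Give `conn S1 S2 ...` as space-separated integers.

Op 1: conn=13 S1=20 S2=13 S3=20 blocked=[]
Op 2: conn=13 S1=34 S2=13 S3=20 blocked=[]
Op 3: conn=13 S1=34 S2=27 S3=20 blocked=[]
Op 4: conn=13 S1=34 S2=27 S3=30 blocked=[]
Op 5: conn=43 S1=34 S2=27 S3=30 blocked=[]
Op 6: conn=43 S1=54 S2=27 S3=30 blocked=[]
Op 7: conn=59 S1=54 S2=27 S3=30 blocked=[]
Op 8: conn=44 S1=54 S2=12 S3=30 blocked=[]
Op 9: conn=57 S1=54 S2=12 S3=30 blocked=[]
Op 10: conn=46 S1=43 S2=12 S3=30 blocked=[]
Op 11: conn=57 S1=43 S2=12 S3=30 blocked=[]
Op 12: conn=47 S1=33 S2=12 S3=30 blocked=[]
Op 13: conn=35 S1=33 S2=12 S3=18 blocked=[]

Answer: 35 33 12 18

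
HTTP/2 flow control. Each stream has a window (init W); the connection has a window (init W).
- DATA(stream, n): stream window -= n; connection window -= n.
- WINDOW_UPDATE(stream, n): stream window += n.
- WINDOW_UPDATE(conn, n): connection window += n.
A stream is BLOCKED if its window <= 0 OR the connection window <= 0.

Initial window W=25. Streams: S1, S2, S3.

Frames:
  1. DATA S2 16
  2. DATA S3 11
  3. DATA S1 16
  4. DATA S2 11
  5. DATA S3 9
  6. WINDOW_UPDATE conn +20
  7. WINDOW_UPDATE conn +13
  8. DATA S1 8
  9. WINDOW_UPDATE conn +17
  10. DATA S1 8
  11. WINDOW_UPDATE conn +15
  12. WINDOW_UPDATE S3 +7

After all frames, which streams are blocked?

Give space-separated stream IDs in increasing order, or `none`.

Answer: S1 S2

Derivation:
Op 1: conn=9 S1=25 S2=9 S3=25 blocked=[]
Op 2: conn=-2 S1=25 S2=9 S3=14 blocked=[1, 2, 3]
Op 3: conn=-18 S1=9 S2=9 S3=14 blocked=[1, 2, 3]
Op 4: conn=-29 S1=9 S2=-2 S3=14 blocked=[1, 2, 3]
Op 5: conn=-38 S1=9 S2=-2 S3=5 blocked=[1, 2, 3]
Op 6: conn=-18 S1=9 S2=-2 S3=5 blocked=[1, 2, 3]
Op 7: conn=-5 S1=9 S2=-2 S3=5 blocked=[1, 2, 3]
Op 8: conn=-13 S1=1 S2=-2 S3=5 blocked=[1, 2, 3]
Op 9: conn=4 S1=1 S2=-2 S3=5 blocked=[2]
Op 10: conn=-4 S1=-7 S2=-2 S3=5 blocked=[1, 2, 3]
Op 11: conn=11 S1=-7 S2=-2 S3=5 blocked=[1, 2]
Op 12: conn=11 S1=-7 S2=-2 S3=12 blocked=[1, 2]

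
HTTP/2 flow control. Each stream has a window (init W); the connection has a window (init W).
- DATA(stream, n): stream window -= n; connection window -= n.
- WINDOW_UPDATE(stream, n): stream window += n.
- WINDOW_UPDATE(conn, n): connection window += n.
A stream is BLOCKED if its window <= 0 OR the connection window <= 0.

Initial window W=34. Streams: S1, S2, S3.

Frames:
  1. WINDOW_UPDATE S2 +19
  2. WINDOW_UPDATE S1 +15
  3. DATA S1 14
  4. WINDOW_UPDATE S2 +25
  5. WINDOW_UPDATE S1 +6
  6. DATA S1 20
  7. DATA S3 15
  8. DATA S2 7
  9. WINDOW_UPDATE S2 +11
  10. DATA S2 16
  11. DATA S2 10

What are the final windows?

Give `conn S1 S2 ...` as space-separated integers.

Op 1: conn=34 S1=34 S2=53 S3=34 blocked=[]
Op 2: conn=34 S1=49 S2=53 S3=34 blocked=[]
Op 3: conn=20 S1=35 S2=53 S3=34 blocked=[]
Op 4: conn=20 S1=35 S2=78 S3=34 blocked=[]
Op 5: conn=20 S1=41 S2=78 S3=34 blocked=[]
Op 6: conn=0 S1=21 S2=78 S3=34 blocked=[1, 2, 3]
Op 7: conn=-15 S1=21 S2=78 S3=19 blocked=[1, 2, 3]
Op 8: conn=-22 S1=21 S2=71 S3=19 blocked=[1, 2, 3]
Op 9: conn=-22 S1=21 S2=82 S3=19 blocked=[1, 2, 3]
Op 10: conn=-38 S1=21 S2=66 S3=19 blocked=[1, 2, 3]
Op 11: conn=-48 S1=21 S2=56 S3=19 blocked=[1, 2, 3]

Answer: -48 21 56 19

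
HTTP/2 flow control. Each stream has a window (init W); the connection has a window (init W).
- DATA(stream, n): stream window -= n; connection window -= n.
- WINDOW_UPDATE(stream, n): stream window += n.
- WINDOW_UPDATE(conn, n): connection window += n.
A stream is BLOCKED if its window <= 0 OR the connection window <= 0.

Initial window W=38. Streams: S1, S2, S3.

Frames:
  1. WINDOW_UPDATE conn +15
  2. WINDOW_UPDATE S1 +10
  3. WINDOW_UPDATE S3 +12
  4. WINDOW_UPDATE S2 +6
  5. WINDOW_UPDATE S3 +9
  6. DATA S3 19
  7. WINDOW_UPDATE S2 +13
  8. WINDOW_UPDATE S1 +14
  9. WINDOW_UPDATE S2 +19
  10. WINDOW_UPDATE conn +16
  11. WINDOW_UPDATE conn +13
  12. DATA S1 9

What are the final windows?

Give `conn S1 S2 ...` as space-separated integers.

Op 1: conn=53 S1=38 S2=38 S3=38 blocked=[]
Op 2: conn=53 S1=48 S2=38 S3=38 blocked=[]
Op 3: conn=53 S1=48 S2=38 S3=50 blocked=[]
Op 4: conn=53 S1=48 S2=44 S3=50 blocked=[]
Op 5: conn=53 S1=48 S2=44 S3=59 blocked=[]
Op 6: conn=34 S1=48 S2=44 S3=40 blocked=[]
Op 7: conn=34 S1=48 S2=57 S3=40 blocked=[]
Op 8: conn=34 S1=62 S2=57 S3=40 blocked=[]
Op 9: conn=34 S1=62 S2=76 S3=40 blocked=[]
Op 10: conn=50 S1=62 S2=76 S3=40 blocked=[]
Op 11: conn=63 S1=62 S2=76 S3=40 blocked=[]
Op 12: conn=54 S1=53 S2=76 S3=40 blocked=[]

Answer: 54 53 76 40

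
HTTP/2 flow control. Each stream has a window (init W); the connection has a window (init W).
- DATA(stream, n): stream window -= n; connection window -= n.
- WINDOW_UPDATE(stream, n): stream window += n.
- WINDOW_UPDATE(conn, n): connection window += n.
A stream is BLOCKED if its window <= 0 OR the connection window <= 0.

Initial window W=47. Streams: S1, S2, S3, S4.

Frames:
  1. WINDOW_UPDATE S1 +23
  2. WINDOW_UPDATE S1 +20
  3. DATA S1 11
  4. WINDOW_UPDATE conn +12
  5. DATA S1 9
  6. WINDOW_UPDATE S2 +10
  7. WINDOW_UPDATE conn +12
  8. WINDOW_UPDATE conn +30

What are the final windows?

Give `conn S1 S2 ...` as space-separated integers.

Op 1: conn=47 S1=70 S2=47 S3=47 S4=47 blocked=[]
Op 2: conn=47 S1=90 S2=47 S3=47 S4=47 blocked=[]
Op 3: conn=36 S1=79 S2=47 S3=47 S4=47 blocked=[]
Op 4: conn=48 S1=79 S2=47 S3=47 S4=47 blocked=[]
Op 5: conn=39 S1=70 S2=47 S3=47 S4=47 blocked=[]
Op 6: conn=39 S1=70 S2=57 S3=47 S4=47 blocked=[]
Op 7: conn=51 S1=70 S2=57 S3=47 S4=47 blocked=[]
Op 8: conn=81 S1=70 S2=57 S3=47 S4=47 blocked=[]

Answer: 81 70 57 47 47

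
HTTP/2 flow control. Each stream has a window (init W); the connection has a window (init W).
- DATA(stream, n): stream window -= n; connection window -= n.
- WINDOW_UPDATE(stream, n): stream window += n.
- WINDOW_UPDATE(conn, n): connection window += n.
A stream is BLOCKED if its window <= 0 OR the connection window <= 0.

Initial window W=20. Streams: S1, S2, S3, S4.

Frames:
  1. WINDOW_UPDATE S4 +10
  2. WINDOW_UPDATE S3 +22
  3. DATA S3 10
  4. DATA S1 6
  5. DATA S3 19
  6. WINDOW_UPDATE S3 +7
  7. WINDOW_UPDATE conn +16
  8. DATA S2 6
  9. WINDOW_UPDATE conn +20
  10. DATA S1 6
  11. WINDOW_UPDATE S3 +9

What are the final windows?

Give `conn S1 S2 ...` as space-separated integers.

Answer: 9 8 14 29 30

Derivation:
Op 1: conn=20 S1=20 S2=20 S3=20 S4=30 blocked=[]
Op 2: conn=20 S1=20 S2=20 S3=42 S4=30 blocked=[]
Op 3: conn=10 S1=20 S2=20 S3=32 S4=30 blocked=[]
Op 4: conn=4 S1=14 S2=20 S3=32 S4=30 blocked=[]
Op 5: conn=-15 S1=14 S2=20 S3=13 S4=30 blocked=[1, 2, 3, 4]
Op 6: conn=-15 S1=14 S2=20 S3=20 S4=30 blocked=[1, 2, 3, 4]
Op 7: conn=1 S1=14 S2=20 S3=20 S4=30 blocked=[]
Op 8: conn=-5 S1=14 S2=14 S3=20 S4=30 blocked=[1, 2, 3, 4]
Op 9: conn=15 S1=14 S2=14 S3=20 S4=30 blocked=[]
Op 10: conn=9 S1=8 S2=14 S3=20 S4=30 blocked=[]
Op 11: conn=9 S1=8 S2=14 S3=29 S4=30 blocked=[]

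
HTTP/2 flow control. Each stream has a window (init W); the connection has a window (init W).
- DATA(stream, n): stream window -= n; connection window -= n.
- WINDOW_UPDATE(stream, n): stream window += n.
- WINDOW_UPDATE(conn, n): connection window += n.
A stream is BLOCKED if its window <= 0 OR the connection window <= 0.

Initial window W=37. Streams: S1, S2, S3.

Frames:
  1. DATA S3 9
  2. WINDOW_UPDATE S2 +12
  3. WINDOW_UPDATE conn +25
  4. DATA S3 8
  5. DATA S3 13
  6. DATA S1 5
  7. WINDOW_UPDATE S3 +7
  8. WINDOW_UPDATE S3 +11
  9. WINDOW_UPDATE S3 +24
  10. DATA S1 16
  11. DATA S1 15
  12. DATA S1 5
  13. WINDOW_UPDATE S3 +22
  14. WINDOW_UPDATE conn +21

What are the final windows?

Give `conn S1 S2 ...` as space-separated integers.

Answer: 12 -4 49 71

Derivation:
Op 1: conn=28 S1=37 S2=37 S3=28 blocked=[]
Op 2: conn=28 S1=37 S2=49 S3=28 blocked=[]
Op 3: conn=53 S1=37 S2=49 S3=28 blocked=[]
Op 4: conn=45 S1=37 S2=49 S3=20 blocked=[]
Op 5: conn=32 S1=37 S2=49 S3=7 blocked=[]
Op 6: conn=27 S1=32 S2=49 S3=7 blocked=[]
Op 7: conn=27 S1=32 S2=49 S3=14 blocked=[]
Op 8: conn=27 S1=32 S2=49 S3=25 blocked=[]
Op 9: conn=27 S1=32 S2=49 S3=49 blocked=[]
Op 10: conn=11 S1=16 S2=49 S3=49 blocked=[]
Op 11: conn=-4 S1=1 S2=49 S3=49 blocked=[1, 2, 3]
Op 12: conn=-9 S1=-4 S2=49 S3=49 blocked=[1, 2, 3]
Op 13: conn=-9 S1=-4 S2=49 S3=71 blocked=[1, 2, 3]
Op 14: conn=12 S1=-4 S2=49 S3=71 blocked=[1]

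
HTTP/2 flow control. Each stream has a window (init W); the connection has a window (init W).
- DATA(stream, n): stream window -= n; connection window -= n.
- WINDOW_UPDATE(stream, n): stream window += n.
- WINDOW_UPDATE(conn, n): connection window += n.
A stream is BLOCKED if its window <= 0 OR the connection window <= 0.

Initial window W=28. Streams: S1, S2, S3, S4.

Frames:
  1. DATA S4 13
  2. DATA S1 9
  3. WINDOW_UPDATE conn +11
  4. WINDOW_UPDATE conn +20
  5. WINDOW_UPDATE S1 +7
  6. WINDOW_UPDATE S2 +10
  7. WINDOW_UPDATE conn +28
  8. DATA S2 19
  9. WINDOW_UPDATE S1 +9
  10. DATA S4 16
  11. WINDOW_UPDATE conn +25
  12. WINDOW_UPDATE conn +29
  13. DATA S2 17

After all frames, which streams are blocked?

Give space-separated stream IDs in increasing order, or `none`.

Answer: S4

Derivation:
Op 1: conn=15 S1=28 S2=28 S3=28 S4=15 blocked=[]
Op 2: conn=6 S1=19 S2=28 S3=28 S4=15 blocked=[]
Op 3: conn=17 S1=19 S2=28 S3=28 S4=15 blocked=[]
Op 4: conn=37 S1=19 S2=28 S3=28 S4=15 blocked=[]
Op 5: conn=37 S1=26 S2=28 S3=28 S4=15 blocked=[]
Op 6: conn=37 S1=26 S2=38 S3=28 S4=15 blocked=[]
Op 7: conn=65 S1=26 S2=38 S3=28 S4=15 blocked=[]
Op 8: conn=46 S1=26 S2=19 S3=28 S4=15 blocked=[]
Op 9: conn=46 S1=35 S2=19 S3=28 S4=15 blocked=[]
Op 10: conn=30 S1=35 S2=19 S3=28 S4=-1 blocked=[4]
Op 11: conn=55 S1=35 S2=19 S3=28 S4=-1 blocked=[4]
Op 12: conn=84 S1=35 S2=19 S3=28 S4=-1 blocked=[4]
Op 13: conn=67 S1=35 S2=2 S3=28 S4=-1 blocked=[4]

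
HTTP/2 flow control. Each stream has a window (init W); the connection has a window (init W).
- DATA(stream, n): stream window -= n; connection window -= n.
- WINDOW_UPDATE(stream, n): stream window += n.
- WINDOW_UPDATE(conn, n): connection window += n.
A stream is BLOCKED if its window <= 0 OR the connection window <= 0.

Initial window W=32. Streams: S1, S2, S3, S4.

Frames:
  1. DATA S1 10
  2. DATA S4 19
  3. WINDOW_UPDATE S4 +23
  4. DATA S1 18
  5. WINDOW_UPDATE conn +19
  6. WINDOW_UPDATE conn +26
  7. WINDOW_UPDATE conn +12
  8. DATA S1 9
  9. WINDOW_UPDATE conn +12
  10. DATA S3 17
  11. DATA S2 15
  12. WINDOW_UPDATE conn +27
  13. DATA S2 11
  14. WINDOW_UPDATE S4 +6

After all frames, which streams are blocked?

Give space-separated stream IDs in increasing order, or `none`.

Answer: S1

Derivation:
Op 1: conn=22 S1=22 S2=32 S3=32 S4=32 blocked=[]
Op 2: conn=3 S1=22 S2=32 S3=32 S4=13 blocked=[]
Op 3: conn=3 S1=22 S2=32 S3=32 S4=36 blocked=[]
Op 4: conn=-15 S1=4 S2=32 S3=32 S4=36 blocked=[1, 2, 3, 4]
Op 5: conn=4 S1=4 S2=32 S3=32 S4=36 blocked=[]
Op 6: conn=30 S1=4 S2=32 S3=32 S4=36 blocked=[]
Op 7: conn=42 S1=4 S2=32 S3=32 S4=36 blocked=[]
Op 8: conn=33 S1=-5 S2=32 S3=32 S4=36 blocked=[1]
Op 9: conn=45 S1=-5 S2=32 S3=32 S4=36 blocked=[1]
Op 10: conn=28 S1=-5 S2=32 S3=15 S4=36 blocked=[1]
Op 11: conn=13 S1=-5 S2=17 S3=15 S4=36 blocked=[1]
Op 12: conn=40 S1=-5 S2=17 S3=15 S4=36 blocked=[1]
Op 13: conn=29 S1=-5 S2=6 S3=15 S4=36 blocked=[1]
Op 14: conn=29 S1=-5 S2=6 S3=15 S4=42 blocked=[1]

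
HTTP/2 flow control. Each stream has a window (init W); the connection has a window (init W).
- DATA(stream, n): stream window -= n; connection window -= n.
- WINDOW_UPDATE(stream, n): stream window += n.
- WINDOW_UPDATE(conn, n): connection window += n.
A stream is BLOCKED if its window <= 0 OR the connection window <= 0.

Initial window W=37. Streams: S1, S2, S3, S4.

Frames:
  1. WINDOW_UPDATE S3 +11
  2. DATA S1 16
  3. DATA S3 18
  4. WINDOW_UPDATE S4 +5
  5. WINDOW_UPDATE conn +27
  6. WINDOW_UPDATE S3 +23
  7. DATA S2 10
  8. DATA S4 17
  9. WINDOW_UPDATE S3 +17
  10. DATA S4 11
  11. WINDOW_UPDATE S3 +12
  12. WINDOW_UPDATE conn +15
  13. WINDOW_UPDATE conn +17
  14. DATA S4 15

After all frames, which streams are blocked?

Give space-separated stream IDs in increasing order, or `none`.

Answer: S4

Derivation:
Op 1: conn=37 S1=37 S2=37 S3=48 S4=37 blocked=[]
Op 2: conn=21 S1=21 S2=37 S3=48 S4=37 blocked=[]
Op 3: conn=3 S1=21 S2=37 S3=30 S4=37 blocked=[]
Op 4: conn=3 S1=21 S2=37 S3=30 S4=42 blocked=[]
Op 5: conn=30 S1=21 S2=37 S3=30 S4=42 blocked=[]
Op 6: conn=30 S1=21 S2=37 S3=53 S4=42 blocked=[]
Op 7: conn=20 S1=21 S2=27 S3=53 S4=42 blocked=[]
Op 8: conn=3 S1=21 S2=27 S3=53 S4=25 blocked=[]
Op 9: conn=3 S1=21 S2=27 S3=70 S4=25 blocked=[]
Op 10: conn=-8 S1=21 S2=27 S3=70 S4=14 blocked=[1, 2, 3, 4]
Op 11: conn=-8 S1=21 S2=27 S3=82 S4=14 blocked=[1, 2, 3, 4]
Op 12: conn=7 S1=21 S2=27 S3=82 S4=14 blocked=[]
Op 13: conn=24 S1=21 S2=27 S3=82 S4=14 blocked=[]
Op 14: conn=9 S1=21 S2=27 S3=82 S4=-1 blocked=[4]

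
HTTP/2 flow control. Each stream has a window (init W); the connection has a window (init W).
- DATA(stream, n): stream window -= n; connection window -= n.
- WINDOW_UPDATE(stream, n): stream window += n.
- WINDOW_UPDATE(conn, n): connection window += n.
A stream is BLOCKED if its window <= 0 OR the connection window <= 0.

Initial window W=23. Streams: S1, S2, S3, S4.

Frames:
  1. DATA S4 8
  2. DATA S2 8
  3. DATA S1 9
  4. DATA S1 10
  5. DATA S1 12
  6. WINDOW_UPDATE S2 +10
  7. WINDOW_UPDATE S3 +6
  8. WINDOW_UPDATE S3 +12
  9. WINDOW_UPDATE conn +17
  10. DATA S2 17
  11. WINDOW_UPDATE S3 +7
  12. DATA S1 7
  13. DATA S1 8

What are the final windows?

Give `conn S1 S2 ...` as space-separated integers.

Answer: -39 -23 8 48 15

Derivation:
Op 1: conn=15 S1=23 S2=23 S3=23 S4=15 blocked=[]
Op 2: conn=7 S1=23 S2=15 S3=23 S4=15 blocked=[]
Op 3: conn=-2 S1=14 S2=15 S3=23 S4=15 blocked=[1, 2, 3, 4]
Op 4: conn=-12 S1=4 S2=15 S3=23 S4=15 blocked=[1, 2, 3, 4]
Op 5: conn=-24 S1=-8 S2=15 S3=23 S4=15 blocked=[1, 2, 3, 4]
Op 6: conn=-24 S1=-8 S2=25 S3=23 S4=15 blocked=[1, 2, 3, 4]
Op 7: conn=-24 S1=-8 S2=25 S3=29 S4=15 blocked=[1, 2, 3, 4]
Op 8: conn=-24 S1=-8 S2=25 S3=41 S4=15 blocked=[1, 2, 3, 4]
Op 9: conn=-7 S1=-8 S2=25 S3=41 S4=15 blocked=[1, 2, 3, 4]
Op 10: conn=-24 S1=-8 S2=8 S3=41 S4=15 blocked=[1, 2, 3, 4]
Op 11: conn=-24 S1=-8 S2=8 S3=48 S4=15 blocked=[1, 2, 3, 4]
Op 12: conn=-31 S1=-15 S2=8 S3=48 S4=15 blocked=[1, 2, 3, 4]
Op 13: conn=-39 S1=-23 S2=8 S3=48 S4=15 blocked=[1, 2, 3, 4]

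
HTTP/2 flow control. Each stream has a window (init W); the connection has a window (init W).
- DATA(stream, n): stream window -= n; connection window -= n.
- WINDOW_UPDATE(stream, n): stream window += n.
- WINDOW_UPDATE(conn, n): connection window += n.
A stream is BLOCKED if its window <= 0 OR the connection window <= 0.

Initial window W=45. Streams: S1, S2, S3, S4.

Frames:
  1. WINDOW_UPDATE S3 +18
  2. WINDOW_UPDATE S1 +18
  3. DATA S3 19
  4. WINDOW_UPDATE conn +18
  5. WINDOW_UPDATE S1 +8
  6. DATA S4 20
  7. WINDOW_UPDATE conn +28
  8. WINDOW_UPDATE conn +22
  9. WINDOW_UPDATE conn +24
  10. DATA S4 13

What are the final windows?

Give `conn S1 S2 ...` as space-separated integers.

Answer: 85 71 45 44 12

Derivation:
Op 1: conn=45 S1=45 S2=45 S3=63 S4=45 blocked=[]
Op 2: conn=45 S1=63 S2=45 S3=63 S4=45 blocked=[]
Op 3: conn=26 S1=63 S2=45 S3=44 S4=45 blocked=[]
Op 4: conn=44 S1=63 S2=45 S3=44 S4=45 blocked=[]
Op 5: conn=44 S1=71 S2=45 S3=44 S4=45 blocked=[]
Op 6: conn=24 S1=71 S2=45 S3=44 S4=25 blocked=[]
Op 7: conn=52 S1=71 S2=45 S3=44 S4=25 blocked=[]
Op 8: conn=74 S1=71 S2=45 S3=44 S4=25 blocked=[]
Op 9: conn=98 S1=71 S2=45 S3=44 S4=25 blocked=[]
Op 10: conn=85 S1=71 S2=45 S3=44 S4=12 blocked=[]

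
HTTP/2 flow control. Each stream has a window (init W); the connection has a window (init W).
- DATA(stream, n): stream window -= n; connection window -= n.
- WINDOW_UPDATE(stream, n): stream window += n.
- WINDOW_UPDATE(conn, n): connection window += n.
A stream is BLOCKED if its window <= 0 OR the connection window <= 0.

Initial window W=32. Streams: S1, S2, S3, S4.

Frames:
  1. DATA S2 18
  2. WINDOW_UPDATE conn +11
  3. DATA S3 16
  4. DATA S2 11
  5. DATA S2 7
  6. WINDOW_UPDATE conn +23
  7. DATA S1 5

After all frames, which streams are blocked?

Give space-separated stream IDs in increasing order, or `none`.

Op 1: conn=14 S1=32 S2=14 S3=32 S4=32 blocked=[]
Op 2: conn=25 S1=32 S2=14 S3=32 S4=32 blocked=[]
Op 3: conn=9 S1=32 S2=14 S3=16 S4=32 blocked=[]
Op 4: conn=-2 S1=32 S2=3 S3=16 S4=32 blocked=[1, 2, 3, 4]
Op 5: conn=-9 S1=32 S2=-4 S3=16 S4=32 blocked=[1, 2, 3, 4]
Op 6: conn=14 S1=32 S2=-4 S3=16 S4=32 blocked=[2]
Op 7: conn=9 S1=27 S2=-4 S3=16 S4=32 blocked=[2]

Answer: S2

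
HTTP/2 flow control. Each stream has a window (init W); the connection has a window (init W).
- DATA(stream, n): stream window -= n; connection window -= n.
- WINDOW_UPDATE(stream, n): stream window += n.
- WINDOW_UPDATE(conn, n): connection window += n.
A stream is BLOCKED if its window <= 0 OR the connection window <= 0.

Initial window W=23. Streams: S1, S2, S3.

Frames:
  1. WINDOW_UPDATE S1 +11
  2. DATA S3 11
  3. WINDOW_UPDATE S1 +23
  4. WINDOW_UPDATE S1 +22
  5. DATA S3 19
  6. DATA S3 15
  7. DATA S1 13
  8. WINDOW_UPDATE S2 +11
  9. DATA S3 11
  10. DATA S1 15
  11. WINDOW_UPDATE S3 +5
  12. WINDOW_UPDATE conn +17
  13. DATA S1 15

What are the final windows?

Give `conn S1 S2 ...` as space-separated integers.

Answer: -59 36 34 -28

Derivation:
Op 1: conn=23 S1=34 S2=23 S3=23 blocked=[]
Op 2: conn=12 S1=34 S2=23 S3=12 blocked=[]
Op 3: conn=12 S1=57 S2=23 S3=12 blocked=[]
Op 4: conn=12 S1=79 S2=23 S3=12 blocked=[]
Op 5: conn=-7 S1=79 S2=23 S3=-7 blocked=[1, 2, 3]
Op 6: conn=-22 S1=79 S2=23 S3=-22 blocked=[1, 2, 3]
Op 7: conn=-35 S1=66 S2=23 S3=-22 blocked=[1, 2, 3]
Op 8: conn=-35 S1=66 S2=34 S3=-22 blocked=[1, 2, 3]
Op 9: conn=-46 S1=66 S2=34 S3=-33 blocked=[1, 2, 3]
Op 10: conn=-61 S1=51 S2=34 S3=-33 blocked=[1, 2, 3]
Op 11: conn=-61 S1=51 S2=34 S3=-28 blocked=[1, 2, 3]
Op 12: conn=-44 S1=51 S2=34 S3=-28 blocked=[1, 2, 3]
Op 13: conn=-59 S1=36 S2=34 S3=-28 blocked=[1, 2, 3]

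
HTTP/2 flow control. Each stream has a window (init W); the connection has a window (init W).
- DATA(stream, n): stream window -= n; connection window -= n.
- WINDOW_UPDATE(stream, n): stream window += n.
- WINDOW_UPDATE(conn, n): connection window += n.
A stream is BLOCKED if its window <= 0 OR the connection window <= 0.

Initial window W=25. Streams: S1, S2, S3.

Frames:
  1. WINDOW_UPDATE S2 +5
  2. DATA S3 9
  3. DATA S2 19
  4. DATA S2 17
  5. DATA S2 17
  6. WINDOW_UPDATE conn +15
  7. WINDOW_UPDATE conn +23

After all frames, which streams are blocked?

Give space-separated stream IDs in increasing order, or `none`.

Answer: S2

Derivation:
Op 1: conn=25 S1=25 S2=30 S3=25 blocked=[]
Op 2: conn=16 S1=25 S2=30 S3=16 blocked=[]
Op 3: conn=-3 S1=25 S2=11 S3=16 blocked=[1, 2, 3]
Op 4: conn=-20 S1=25 S2=-6 S3=16 blocked=[1, 2, 3]
Op 5: conn=-37 S1=25 S2=-23 S3=16 blocked=[1, 2, 3]
Op 6: conn=-22 S1=25 S2=-23 S3=16 blocked=[1, 2, 3]
Op 7: conn=1 S1=25 S2=-23 S3=16 blocked=[2]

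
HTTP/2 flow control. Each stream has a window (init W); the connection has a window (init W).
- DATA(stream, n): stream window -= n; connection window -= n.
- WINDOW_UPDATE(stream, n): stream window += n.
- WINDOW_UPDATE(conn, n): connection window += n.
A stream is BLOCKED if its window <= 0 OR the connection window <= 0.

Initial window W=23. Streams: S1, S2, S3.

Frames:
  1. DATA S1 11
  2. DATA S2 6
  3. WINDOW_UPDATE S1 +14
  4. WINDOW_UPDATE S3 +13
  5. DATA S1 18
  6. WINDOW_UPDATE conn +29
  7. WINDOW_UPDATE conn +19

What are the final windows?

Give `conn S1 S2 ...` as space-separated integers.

Op 1: conn=12 S1=12 S2=23 S3=23 blocked=[]
Op 2: conn=6 S1=12 S2=17 S3=23 blocked=[]
Op 3: conn=6 S1=26 S2=17 S3=23 blocked=[]
Op 4: conn=6 S1=26 S2=17 S3=36 blocked=[]
Op 5: conn=-12 S1=8 S2=17 S3=36 blocked=[1, 2, 3]
Op 6: conn=17 S1=8 S2=17 S3=36 blocked=[]
Op 7: conn=36 S1=8 S2=17 S3=36 blocked=[]

Answer: 36 8 17 36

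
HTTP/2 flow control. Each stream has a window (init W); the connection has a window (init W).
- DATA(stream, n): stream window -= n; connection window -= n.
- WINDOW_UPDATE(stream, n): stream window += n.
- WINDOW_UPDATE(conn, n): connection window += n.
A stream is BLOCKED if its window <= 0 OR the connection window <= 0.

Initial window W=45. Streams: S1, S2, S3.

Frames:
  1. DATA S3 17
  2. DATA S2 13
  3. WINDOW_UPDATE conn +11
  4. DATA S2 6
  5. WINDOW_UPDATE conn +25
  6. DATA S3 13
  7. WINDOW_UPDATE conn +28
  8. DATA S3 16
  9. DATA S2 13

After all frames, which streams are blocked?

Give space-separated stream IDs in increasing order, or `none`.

Op 1: conn=28 S1=45 S2=45 S3=28 blocked=[]
Op 2: conn=15 S1=45 S2=32 S3=28 blocked=[]
Op 3: conn=26 S1=45 S2=32 S3=28 blocked=[]
Op 4: conn=20 S1=45 S2=26 S3=28 blocked=[]
Op 5: conn=45 S1=45 S2=26 S3=28 blocked=[]
Op 6: conn=32 S1=45 S2=26 S3=15 blocked=[]
Op 7: conn=60 S1=45 S2=26 S3=15 blocked=[]
Op 8: conn=44 S1=45 S2=26 S3=-1 blocked=[3]
Op 9: conn=31 S1=45 S2=13 S3=-1 blocked=[3]

Answer: S3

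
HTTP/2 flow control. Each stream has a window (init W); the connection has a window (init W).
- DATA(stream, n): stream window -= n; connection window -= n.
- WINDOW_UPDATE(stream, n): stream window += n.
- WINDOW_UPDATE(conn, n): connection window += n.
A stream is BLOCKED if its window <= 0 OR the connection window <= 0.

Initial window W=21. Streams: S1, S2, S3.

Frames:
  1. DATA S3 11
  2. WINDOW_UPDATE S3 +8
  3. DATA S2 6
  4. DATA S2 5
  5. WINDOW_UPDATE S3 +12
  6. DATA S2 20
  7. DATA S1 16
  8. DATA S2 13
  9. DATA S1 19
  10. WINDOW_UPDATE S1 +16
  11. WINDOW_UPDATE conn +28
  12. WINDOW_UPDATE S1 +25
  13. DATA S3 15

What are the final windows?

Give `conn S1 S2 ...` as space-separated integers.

Answer: -56 27 -23 15

Derivation:
Op 1: conn=10 S1=21 S2=21 S3=10 blocked=[]
Op 2: conn=10 S1=21 S2=21 S3=18 blocked=[]
Op 3: conn=4 S1=21 S2=15 S3=18 blocked=[]
Op 4: conn=-1 S1=21 S2=10 S3=18 blocked=[1, 2, 3]
Op 5: conn=-1 S1=21 S2=10 S3=30 blocked=[1, 2, 3]
Op 6: conn=-21 S1=21 S2=-10 S3=30 blocked=[1, 2, 3]
Op 7: conn=-37 S1=5 S2=-10 S3=30 blocked=[1, 2, 3]
Op 8: conn=-50 S1=5 S2=-23 S3=30 blocked=[1, 2, 3]
Op 9: conn=-69 S1=-14 S2=-23 S3=30 blocked=[1, 2, 3]
Op 10: conn=-69 S1=2 S2=-23 S3=30 blocked=[1, 2, 3]
Op 11: conn=-41 S1=2 S2=-23 S3=30 blocked=[1, 2, 3]
Op 12: conn=-41 S1=27 S2=-23 S3=30 blocked=[1, 2, 3]
Op 13: conn=-56 S1=27 S2=-23 S3=15 blocked=[1, 2, 3]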